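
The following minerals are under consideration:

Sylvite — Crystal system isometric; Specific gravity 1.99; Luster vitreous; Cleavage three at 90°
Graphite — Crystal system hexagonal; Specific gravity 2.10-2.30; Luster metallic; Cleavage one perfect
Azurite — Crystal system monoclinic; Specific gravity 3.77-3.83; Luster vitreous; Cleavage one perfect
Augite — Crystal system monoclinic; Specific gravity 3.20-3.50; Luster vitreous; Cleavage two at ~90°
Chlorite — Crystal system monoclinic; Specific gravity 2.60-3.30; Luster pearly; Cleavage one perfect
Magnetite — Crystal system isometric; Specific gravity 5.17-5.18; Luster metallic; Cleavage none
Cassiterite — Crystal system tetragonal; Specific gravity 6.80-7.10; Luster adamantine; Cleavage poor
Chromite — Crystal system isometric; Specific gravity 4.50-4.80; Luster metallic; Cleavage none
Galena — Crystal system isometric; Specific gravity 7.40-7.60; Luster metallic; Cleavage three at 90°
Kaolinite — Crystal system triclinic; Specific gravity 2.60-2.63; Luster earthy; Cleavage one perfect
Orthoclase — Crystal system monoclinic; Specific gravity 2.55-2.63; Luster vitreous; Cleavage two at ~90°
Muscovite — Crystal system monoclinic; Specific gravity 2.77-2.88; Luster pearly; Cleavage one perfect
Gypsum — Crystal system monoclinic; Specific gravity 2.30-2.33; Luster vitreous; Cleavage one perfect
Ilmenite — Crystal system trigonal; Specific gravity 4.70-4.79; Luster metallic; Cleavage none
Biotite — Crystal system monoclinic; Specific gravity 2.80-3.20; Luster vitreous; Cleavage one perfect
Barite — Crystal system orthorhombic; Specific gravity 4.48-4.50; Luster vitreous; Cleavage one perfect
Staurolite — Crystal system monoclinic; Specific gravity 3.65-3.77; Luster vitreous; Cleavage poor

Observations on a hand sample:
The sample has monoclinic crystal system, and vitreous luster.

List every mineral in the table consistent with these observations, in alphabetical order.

Monoclinic crystal system — leaves Azurite, Augite, Chlorite, Orthoclase, Muscovite, Gypsum, Biotite, Staurolite.
Vitreous luster eliminates Chlorite, Muscovite.
Remaining candidates: Augite, Azurite, Biotite, Gypsum, Orthoclase, Staurolite.

Augite, Azurite, Biotite, Gypsum, Orthoclase, Staurolite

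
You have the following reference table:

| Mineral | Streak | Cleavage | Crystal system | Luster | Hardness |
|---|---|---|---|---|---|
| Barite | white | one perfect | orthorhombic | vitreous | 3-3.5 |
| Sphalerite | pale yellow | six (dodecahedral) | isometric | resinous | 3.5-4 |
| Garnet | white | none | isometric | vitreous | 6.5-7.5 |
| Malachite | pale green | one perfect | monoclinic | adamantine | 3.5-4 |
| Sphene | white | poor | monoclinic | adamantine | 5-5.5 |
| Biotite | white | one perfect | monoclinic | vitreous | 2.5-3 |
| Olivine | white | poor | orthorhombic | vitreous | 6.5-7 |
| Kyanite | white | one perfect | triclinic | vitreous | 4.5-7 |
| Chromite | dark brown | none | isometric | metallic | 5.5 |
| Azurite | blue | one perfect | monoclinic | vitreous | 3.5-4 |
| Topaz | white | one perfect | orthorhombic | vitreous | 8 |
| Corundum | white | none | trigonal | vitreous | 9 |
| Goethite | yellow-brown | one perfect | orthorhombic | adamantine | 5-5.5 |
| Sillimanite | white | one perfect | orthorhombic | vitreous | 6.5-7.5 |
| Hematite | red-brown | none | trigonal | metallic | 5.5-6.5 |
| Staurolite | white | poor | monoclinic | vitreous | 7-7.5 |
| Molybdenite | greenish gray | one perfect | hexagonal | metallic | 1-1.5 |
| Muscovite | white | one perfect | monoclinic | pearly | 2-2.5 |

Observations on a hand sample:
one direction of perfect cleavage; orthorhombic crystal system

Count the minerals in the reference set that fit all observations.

4

One direction of perfect cleavage — narrows the field to Barite, Malachite, Biotite, Kyanite, Azurite, Topaz, Goethite, Sillimanite, Molybdenite, Muscovite.
Orthorhombic crystal system — Barite, Topaz, Goethite, Sillimanite remain.
The minerals that satisfy all observations are Barite, Goethite, Sillimanite, Topaz.
That is 4 minerals.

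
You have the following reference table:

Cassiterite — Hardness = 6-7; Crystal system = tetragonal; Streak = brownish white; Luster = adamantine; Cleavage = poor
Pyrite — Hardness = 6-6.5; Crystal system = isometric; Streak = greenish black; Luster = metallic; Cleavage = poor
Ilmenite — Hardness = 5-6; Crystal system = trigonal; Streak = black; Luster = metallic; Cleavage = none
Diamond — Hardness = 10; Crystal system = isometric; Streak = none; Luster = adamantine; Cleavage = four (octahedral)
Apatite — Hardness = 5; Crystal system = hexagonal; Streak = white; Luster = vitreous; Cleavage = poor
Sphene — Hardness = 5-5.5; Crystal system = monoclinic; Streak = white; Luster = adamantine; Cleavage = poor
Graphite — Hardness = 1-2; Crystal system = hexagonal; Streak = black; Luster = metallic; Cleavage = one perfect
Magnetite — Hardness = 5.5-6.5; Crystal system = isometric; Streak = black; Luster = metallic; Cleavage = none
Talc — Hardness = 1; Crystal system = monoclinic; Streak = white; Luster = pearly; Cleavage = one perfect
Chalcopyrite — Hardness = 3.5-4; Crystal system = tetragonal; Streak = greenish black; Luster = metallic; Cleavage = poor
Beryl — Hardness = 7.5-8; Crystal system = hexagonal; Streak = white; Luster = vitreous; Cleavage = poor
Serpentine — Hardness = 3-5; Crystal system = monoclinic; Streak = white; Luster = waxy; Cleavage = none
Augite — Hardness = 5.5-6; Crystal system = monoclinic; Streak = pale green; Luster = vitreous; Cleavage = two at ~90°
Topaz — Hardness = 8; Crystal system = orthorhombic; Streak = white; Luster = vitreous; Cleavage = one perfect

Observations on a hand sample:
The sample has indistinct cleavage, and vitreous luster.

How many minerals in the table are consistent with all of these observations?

Indistinct cleavage: narrows the field to Cassiterite, Pyrite, Apatite, Sphene, Chalcopyrite, Beryl.
Vitreous luster: narrows the field to Apatite, Beryl.
Consistent with every observation: Apatite, Beryl.
That is 2 minerals.

2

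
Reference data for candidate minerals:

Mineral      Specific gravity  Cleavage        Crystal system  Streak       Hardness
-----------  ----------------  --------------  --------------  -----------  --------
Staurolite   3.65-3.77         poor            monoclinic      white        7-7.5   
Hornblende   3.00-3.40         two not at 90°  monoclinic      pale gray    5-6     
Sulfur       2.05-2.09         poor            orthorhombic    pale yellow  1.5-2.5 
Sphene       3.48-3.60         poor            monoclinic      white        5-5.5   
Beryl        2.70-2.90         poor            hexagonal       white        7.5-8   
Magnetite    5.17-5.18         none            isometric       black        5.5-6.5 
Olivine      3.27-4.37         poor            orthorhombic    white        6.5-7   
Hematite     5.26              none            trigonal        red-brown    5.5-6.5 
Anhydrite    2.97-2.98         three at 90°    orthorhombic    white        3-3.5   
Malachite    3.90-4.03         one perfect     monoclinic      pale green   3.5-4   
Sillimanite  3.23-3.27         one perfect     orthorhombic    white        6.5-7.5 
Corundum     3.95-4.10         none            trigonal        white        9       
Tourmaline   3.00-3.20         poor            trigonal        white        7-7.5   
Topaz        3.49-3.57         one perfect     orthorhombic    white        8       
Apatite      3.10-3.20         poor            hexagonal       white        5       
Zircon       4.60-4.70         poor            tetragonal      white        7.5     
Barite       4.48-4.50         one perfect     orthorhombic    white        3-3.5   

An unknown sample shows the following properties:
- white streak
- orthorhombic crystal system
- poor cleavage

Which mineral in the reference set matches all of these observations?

Olivine

White streak eliminates Hornblende, Sulfur, Magnetite, Hematite, Malachite.
Orthorhombic crystal system: Olivine, Anhydrite, Sillimanite, Topaz, Barite remain.
Poor cleavage: narrows the field to Olivine.
Only Olivine satisfies all observations.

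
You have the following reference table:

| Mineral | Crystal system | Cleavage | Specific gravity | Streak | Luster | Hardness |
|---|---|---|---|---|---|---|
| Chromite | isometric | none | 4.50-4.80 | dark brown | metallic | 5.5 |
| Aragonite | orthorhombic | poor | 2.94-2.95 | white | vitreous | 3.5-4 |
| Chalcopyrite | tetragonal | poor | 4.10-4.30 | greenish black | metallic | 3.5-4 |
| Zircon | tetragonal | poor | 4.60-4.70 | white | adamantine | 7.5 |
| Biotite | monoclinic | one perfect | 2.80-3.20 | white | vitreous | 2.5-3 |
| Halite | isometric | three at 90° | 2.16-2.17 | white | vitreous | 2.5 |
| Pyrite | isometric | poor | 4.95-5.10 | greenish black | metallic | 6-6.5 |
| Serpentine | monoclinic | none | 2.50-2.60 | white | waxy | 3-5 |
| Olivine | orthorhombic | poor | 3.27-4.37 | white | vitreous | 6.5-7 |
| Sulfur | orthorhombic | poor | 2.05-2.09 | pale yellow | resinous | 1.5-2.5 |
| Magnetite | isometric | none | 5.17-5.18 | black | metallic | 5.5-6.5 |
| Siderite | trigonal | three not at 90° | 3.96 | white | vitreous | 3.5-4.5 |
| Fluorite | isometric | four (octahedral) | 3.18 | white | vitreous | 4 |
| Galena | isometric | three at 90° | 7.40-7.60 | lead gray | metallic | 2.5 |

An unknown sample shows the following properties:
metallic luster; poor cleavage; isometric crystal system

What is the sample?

Metallic luster — only Chromite, Chalcopyrite, Pyrite, Magnetite, Galena remain.
Poor cleavage — narrows the field to Chalcopyrite, Pyrite.
Isometric crystal system excludes Chalcopyrite.
Only Pyrite satisfies all observations.

Pyrite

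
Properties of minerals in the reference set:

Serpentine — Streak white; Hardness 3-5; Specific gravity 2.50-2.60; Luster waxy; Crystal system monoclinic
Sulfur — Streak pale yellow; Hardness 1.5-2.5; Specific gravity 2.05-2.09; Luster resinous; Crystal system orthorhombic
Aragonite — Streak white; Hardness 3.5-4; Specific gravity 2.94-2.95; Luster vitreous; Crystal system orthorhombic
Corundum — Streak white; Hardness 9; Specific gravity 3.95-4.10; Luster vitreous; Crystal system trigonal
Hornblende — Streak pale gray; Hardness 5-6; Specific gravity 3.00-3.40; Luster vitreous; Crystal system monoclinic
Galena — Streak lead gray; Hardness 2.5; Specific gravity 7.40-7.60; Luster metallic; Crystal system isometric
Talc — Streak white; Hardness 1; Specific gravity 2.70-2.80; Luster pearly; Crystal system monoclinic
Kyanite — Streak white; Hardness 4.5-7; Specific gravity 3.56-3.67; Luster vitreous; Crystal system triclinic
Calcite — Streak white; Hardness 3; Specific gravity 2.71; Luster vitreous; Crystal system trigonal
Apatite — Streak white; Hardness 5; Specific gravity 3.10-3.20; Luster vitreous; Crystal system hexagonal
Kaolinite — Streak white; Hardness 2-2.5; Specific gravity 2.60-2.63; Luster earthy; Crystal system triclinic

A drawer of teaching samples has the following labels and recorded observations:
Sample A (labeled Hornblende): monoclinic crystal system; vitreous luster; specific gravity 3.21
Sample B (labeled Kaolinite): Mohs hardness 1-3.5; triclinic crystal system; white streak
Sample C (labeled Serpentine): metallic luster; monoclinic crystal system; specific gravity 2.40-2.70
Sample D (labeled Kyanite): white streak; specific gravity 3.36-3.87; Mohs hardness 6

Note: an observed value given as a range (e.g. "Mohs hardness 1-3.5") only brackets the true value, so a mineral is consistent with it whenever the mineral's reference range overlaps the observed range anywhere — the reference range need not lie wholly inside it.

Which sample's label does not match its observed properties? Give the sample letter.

Sample A: every observation is compatible with the reference values for Hornblende.
Sample B: every observation is compatible with the reference values for Kaolinite.
Sample C: Serpentine has waxy luster, but the record shows metallic luster — this label is wrong.
Sample D: every observation is compatible with the reference values for Kyanite.
Sample C is the mislabeled one.

C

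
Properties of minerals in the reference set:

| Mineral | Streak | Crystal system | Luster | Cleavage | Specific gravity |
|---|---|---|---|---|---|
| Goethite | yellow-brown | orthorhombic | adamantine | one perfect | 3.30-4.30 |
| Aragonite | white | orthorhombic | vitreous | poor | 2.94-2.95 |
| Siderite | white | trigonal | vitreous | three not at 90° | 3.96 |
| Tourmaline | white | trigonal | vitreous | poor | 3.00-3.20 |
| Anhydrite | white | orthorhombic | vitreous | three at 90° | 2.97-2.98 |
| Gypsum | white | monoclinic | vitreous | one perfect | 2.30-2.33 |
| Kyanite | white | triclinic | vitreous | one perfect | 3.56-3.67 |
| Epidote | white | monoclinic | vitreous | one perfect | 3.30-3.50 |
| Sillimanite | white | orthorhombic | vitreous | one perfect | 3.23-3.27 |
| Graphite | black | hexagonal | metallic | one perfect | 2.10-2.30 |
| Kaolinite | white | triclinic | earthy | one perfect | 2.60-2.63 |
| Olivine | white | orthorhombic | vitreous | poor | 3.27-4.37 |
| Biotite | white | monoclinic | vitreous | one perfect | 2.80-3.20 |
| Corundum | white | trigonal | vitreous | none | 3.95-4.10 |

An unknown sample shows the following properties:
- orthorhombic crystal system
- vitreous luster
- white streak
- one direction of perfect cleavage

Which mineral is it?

Sillimanite

Orthorhombic crystal system: leaves Goethite, Aragonite, Anhydrite, Sillimanite, Olivine.
Vitreous luster is inconsistent with Goethite.
White streak: no further eliminations.
One direction of perfect cleavage: narrows the field to Sillimanite.
Only Sillimanite satisfies all observations.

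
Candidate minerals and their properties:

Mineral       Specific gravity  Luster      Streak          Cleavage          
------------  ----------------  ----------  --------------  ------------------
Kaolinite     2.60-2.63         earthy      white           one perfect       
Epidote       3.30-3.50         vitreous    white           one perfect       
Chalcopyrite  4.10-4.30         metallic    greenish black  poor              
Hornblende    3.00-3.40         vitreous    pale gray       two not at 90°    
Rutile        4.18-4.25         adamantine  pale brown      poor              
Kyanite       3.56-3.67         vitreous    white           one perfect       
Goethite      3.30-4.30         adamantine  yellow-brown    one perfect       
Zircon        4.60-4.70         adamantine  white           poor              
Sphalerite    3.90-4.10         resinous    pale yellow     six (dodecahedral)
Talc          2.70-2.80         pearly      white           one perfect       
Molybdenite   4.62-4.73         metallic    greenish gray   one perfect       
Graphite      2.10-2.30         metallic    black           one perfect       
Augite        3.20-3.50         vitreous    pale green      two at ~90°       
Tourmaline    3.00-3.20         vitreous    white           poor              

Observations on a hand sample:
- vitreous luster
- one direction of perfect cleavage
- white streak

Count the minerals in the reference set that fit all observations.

Vitreous luster — leaves Epidote, Hornblende, Kyanite, Augite, Tourmaline.
One direction of perfect cleavage — narrows the field to Epidote, Kyanite.
White streak — consistent with all remaining minerals.
Consistent with every observation: Epidote, Kyanite.
That is 2 minerals.

2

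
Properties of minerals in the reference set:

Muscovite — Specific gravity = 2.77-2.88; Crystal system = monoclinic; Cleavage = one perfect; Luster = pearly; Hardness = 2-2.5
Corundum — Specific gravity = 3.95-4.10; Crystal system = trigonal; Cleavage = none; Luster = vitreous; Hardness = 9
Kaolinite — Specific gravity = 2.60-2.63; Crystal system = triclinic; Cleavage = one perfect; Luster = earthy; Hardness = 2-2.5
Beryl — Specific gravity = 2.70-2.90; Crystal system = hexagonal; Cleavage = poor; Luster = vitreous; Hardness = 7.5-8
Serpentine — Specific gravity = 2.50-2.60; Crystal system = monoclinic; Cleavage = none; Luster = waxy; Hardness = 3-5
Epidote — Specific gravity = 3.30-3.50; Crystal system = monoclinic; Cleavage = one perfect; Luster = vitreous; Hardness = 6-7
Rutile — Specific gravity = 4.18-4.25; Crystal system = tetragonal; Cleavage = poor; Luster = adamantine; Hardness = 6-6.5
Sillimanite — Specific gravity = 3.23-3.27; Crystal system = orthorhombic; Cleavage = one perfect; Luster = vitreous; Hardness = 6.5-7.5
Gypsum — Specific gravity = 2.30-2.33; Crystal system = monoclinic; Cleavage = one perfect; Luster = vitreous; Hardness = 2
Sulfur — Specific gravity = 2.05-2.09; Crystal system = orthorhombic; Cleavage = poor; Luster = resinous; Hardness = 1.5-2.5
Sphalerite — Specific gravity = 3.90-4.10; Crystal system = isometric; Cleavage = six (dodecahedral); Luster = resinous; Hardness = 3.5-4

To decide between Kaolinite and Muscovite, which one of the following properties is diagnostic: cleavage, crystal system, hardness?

Cleavage: both one perfect — same for both.
Crystal system: Kaolinite triclinic, Muscovite monoclinic — different.
Hardness: both 2-2.5 — same for both.
Of the listed properties, crystal system is the one that separates them.

crystal system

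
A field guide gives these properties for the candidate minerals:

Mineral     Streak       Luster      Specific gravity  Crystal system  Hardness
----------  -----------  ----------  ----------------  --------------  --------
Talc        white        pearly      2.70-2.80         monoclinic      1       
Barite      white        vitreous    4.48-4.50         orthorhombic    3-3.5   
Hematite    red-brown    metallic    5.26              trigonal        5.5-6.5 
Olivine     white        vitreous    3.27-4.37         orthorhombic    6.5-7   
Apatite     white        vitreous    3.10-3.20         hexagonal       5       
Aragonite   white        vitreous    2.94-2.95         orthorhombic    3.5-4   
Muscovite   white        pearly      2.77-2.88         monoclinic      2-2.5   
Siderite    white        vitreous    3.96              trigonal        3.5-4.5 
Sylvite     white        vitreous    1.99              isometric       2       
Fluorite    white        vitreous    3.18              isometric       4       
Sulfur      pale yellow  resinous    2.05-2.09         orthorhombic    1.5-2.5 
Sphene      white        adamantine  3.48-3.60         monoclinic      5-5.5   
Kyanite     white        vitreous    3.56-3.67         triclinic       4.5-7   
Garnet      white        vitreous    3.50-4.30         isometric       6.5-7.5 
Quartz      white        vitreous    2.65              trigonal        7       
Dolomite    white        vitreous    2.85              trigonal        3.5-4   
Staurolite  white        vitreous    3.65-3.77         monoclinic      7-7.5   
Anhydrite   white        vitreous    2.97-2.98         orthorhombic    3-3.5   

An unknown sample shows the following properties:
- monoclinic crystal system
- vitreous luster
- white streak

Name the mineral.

Monoclinic crystal system — leaves Talc, Muscovite, Sphene, Staurolite.
Vitreous luster — only Staurolite remains.
White streak — all remaining candidates fit.
The only mineral consistent with every observation is Staurolite.

Staurolite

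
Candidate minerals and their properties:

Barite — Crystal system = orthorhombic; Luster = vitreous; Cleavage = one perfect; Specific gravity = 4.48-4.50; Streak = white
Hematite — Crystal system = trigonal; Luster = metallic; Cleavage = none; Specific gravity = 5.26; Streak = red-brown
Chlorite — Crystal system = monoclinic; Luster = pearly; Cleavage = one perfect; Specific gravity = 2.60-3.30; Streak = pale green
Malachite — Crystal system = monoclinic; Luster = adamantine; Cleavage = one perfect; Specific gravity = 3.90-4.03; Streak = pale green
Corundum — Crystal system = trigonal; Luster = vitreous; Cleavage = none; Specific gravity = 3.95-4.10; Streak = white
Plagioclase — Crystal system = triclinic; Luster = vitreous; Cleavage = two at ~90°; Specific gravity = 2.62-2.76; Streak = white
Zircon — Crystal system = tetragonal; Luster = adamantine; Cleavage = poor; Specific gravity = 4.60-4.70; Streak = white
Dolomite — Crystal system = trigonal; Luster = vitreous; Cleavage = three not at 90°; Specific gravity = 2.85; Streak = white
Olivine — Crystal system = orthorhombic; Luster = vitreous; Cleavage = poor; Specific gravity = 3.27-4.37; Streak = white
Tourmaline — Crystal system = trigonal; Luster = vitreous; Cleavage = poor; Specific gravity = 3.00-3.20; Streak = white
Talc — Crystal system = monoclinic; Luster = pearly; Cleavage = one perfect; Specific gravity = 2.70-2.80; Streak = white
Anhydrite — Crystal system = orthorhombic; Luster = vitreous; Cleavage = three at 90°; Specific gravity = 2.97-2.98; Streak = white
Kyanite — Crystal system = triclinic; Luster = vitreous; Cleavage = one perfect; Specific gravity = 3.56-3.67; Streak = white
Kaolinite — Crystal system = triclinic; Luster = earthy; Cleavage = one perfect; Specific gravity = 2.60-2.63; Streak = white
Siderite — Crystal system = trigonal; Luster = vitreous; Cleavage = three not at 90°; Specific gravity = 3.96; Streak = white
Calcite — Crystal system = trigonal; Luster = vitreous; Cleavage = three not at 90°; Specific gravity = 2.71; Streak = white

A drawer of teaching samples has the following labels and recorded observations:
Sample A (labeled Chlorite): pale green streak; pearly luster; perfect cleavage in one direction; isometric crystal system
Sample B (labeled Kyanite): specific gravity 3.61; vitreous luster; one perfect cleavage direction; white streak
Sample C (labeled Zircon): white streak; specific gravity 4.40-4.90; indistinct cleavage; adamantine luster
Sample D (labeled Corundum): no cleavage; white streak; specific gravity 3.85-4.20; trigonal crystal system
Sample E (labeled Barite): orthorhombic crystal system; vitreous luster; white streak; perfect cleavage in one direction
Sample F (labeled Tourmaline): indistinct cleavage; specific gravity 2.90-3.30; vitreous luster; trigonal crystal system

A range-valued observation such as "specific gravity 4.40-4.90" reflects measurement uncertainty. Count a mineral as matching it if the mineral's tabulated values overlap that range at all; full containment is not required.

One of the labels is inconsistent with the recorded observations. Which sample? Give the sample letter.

A

Sample A: isometric crystal system is outside the reference for Chlorite (monoclinic system) — mislabeled.
Sample B: nothing contradicts Kyanite.
Sample C: nothing contradicts Zircon.
Sample D: nothing contradicts Corundum.
Sample E: nothing contradicts Barite.
Sample F: nothing contradicts Tourmaline.
Only sample A is inconsistent with its label.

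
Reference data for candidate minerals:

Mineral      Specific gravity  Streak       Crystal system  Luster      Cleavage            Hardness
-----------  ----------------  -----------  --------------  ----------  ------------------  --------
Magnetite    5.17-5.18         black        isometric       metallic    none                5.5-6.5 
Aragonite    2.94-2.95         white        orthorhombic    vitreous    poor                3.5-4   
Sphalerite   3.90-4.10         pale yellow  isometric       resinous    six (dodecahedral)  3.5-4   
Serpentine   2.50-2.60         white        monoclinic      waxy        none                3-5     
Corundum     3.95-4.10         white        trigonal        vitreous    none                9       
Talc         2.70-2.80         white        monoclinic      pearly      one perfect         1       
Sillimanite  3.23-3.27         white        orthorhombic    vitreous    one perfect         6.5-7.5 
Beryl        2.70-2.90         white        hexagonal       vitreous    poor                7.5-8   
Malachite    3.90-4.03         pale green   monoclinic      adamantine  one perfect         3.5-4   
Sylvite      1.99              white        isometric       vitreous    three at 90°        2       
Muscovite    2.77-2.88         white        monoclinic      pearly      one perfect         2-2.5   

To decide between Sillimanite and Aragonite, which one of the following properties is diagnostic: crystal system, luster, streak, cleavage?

Crystal system: both orthorhombic — no difference.
Luster: both vitreous — no difference.
Streak: both white — no difference.
Cleavage: Sillimanite one perfect, Aragonite poor — these differ.
Only cleavage differs between Sillimanite and Aragonite among the listed tests.

cleavage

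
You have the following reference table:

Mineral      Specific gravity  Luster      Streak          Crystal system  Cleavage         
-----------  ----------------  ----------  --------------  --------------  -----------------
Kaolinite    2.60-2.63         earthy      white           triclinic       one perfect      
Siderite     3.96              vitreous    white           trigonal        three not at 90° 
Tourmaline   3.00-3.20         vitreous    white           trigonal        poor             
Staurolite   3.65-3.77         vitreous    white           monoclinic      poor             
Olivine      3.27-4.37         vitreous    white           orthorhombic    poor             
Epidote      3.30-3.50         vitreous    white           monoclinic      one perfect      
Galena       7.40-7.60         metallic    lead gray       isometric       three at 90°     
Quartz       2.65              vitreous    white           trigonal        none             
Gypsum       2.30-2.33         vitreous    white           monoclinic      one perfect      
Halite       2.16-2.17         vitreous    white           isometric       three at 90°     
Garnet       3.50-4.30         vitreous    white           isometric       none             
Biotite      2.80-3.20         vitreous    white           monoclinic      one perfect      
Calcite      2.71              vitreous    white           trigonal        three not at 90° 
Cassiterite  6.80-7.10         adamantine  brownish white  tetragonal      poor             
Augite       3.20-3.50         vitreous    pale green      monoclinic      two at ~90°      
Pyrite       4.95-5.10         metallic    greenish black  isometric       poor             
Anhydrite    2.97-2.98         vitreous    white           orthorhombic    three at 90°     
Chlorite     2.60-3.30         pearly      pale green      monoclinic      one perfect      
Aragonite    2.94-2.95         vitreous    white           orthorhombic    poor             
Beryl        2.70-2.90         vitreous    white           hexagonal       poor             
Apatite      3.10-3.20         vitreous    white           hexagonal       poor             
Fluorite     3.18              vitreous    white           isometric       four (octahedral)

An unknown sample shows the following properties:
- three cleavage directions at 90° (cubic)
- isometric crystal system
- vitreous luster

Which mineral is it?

Three cleavage directions at 90° (cubic) — narrows the field to Galena, Halite, Anhydrite.
Isometric crystal system excludes Anhydrite.
Vitreous luster rules out Galena.
Only Halite satisfies all observations.

Halite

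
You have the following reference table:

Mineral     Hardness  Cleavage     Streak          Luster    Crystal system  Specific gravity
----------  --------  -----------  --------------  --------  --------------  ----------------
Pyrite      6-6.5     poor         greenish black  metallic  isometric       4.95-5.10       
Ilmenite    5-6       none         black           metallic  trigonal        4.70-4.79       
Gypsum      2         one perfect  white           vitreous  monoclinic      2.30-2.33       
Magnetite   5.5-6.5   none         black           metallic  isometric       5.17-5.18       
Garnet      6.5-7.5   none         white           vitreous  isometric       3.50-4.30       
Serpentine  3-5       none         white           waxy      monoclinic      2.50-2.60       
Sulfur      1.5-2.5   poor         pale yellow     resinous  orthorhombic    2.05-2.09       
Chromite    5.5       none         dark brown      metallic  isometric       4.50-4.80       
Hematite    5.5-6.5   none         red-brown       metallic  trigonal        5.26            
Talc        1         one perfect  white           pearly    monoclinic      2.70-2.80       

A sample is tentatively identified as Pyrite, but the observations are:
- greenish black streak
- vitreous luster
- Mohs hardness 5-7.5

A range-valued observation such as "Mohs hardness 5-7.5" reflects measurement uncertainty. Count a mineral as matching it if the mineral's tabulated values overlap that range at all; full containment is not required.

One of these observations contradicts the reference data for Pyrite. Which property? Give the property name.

Greenish black streak: Pyrite has greenish black streak — consistent.
Vitreous luster: Pyrite has metallic luster — inconsistent.
Mohs hardness 5-7.5: Pyrite has hardness 6-6.5 — consistent.
The luster is the one property that does not fit.

luster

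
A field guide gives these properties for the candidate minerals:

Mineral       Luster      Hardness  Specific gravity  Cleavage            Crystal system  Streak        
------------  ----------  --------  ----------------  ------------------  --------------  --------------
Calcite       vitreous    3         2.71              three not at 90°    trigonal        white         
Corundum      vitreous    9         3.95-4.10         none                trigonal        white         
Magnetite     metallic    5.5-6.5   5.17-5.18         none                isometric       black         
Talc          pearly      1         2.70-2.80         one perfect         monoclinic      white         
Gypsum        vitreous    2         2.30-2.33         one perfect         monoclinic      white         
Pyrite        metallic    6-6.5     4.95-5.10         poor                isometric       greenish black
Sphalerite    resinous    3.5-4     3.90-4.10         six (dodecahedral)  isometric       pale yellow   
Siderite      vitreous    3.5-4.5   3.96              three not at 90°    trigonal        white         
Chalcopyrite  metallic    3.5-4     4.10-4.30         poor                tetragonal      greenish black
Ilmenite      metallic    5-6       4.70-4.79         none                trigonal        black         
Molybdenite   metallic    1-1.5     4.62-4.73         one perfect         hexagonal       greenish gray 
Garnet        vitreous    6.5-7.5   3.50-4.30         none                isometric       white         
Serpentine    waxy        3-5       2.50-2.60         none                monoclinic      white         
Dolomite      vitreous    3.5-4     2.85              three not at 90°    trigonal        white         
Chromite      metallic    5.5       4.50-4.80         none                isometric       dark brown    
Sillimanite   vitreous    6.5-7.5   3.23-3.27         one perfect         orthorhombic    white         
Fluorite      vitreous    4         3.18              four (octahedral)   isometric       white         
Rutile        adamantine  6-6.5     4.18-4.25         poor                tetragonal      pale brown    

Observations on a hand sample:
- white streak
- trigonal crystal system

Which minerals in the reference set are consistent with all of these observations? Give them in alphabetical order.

White streak — narrows the field to Calcite, Corundum, Talc, Gypsum, Siderite, Garnet, Serpentine, Dolomite, Sillimanite, Fluorite.
Trigonal crystal system — Calcite, Corundum, Siderite, Dolomite remain.
Remaining candidates: Calcite, Corundum, Dolomite, Siderite.

Calcite, Corundum, Dolomite, Siderite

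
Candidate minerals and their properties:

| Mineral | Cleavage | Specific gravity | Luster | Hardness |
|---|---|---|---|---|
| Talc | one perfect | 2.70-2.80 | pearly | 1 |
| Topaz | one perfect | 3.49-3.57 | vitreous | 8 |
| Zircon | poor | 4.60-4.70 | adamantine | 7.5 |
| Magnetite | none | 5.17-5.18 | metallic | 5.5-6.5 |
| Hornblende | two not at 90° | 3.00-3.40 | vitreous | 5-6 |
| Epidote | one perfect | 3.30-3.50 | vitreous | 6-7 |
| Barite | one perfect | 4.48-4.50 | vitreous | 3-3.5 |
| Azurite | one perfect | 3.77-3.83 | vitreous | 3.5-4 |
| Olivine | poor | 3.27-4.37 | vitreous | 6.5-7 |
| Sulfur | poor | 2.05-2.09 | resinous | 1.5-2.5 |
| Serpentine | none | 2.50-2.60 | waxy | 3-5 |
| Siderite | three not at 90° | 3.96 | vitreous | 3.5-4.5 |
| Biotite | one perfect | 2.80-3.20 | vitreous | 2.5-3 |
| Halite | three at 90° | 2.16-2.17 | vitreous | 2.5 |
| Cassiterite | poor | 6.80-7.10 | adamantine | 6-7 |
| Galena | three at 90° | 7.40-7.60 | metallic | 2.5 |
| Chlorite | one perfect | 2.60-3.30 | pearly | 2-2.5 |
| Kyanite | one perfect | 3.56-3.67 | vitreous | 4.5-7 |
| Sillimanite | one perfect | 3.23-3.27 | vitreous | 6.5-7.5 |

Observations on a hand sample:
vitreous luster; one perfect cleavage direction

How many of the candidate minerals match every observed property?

7

Vitreous luster: only Topaz, Hornblende, Epidote, Barite, Azurite, Olivine, Siderite, Biotite, Halite, Kyanite, Sillimanite remain.
One perfect cleavage direction is inconsistent with Hornblende, Olivine, Siderite, Halite.
Remaining candidates: Azurite, Barite, Biotite, Epidote, Kyanite, Sillimanite, Topaz.
That is 7 minerals.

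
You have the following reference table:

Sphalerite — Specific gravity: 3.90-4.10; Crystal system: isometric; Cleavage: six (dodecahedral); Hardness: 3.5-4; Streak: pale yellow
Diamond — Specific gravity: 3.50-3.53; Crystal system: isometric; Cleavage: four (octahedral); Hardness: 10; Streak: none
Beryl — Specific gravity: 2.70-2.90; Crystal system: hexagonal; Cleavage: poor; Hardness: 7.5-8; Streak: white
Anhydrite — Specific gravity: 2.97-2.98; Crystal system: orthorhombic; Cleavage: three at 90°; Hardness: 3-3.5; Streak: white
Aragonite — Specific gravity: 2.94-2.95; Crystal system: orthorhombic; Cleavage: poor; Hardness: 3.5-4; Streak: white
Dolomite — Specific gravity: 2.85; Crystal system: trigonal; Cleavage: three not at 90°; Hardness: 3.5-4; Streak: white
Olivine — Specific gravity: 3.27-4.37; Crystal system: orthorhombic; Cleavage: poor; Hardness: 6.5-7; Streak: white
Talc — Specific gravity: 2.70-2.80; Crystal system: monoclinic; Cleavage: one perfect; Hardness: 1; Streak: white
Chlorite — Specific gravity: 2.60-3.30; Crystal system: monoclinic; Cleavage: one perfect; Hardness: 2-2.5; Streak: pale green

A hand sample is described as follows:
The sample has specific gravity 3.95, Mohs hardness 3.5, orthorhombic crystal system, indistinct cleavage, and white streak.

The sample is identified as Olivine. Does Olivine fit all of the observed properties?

Specific gravity 3.95 — fits Olivine (SG 3.27-4.37).
Mohs hardness 3.5 — Olivine has hardness 6.5-7; inconsistent.
Orthorhombic crystal system — fits Olivine (orthorhombic system).
Indistinct cleavage — fits Olivine (cleavage poor).
White streak — fits Olivine (white streak).
Hardness alone is enough to reject Olivine.

Inconsistent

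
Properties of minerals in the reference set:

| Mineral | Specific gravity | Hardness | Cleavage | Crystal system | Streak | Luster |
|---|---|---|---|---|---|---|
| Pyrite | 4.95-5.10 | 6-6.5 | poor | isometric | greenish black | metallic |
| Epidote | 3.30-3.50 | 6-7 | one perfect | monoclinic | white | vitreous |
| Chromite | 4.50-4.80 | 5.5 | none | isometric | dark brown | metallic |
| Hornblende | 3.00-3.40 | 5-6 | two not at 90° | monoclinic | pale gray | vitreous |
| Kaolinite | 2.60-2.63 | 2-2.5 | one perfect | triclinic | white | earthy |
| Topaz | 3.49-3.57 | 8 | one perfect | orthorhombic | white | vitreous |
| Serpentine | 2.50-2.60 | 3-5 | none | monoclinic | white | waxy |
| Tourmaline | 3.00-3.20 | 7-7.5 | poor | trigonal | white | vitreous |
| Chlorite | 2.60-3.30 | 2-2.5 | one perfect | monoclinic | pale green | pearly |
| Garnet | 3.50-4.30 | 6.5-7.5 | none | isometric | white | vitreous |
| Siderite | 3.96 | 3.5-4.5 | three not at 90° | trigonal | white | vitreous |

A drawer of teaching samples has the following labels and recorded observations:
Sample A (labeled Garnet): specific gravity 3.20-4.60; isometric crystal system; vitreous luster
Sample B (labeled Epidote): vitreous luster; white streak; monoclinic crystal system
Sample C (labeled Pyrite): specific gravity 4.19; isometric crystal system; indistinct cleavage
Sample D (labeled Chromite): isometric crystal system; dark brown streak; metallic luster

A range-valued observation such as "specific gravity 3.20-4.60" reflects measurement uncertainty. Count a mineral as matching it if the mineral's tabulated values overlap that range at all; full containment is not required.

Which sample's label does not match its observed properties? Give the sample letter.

C

Sample A: observations are consistent with Garnet.
Sample B: observations are consistent with Epidote.
Sample C: specific gravity 4.19 is outside the reference for Pyrite (SG 4.95-5.10) — mislabeled.
Sample D: observations are consistent with Chromite.
Sample C is the mislabeled one.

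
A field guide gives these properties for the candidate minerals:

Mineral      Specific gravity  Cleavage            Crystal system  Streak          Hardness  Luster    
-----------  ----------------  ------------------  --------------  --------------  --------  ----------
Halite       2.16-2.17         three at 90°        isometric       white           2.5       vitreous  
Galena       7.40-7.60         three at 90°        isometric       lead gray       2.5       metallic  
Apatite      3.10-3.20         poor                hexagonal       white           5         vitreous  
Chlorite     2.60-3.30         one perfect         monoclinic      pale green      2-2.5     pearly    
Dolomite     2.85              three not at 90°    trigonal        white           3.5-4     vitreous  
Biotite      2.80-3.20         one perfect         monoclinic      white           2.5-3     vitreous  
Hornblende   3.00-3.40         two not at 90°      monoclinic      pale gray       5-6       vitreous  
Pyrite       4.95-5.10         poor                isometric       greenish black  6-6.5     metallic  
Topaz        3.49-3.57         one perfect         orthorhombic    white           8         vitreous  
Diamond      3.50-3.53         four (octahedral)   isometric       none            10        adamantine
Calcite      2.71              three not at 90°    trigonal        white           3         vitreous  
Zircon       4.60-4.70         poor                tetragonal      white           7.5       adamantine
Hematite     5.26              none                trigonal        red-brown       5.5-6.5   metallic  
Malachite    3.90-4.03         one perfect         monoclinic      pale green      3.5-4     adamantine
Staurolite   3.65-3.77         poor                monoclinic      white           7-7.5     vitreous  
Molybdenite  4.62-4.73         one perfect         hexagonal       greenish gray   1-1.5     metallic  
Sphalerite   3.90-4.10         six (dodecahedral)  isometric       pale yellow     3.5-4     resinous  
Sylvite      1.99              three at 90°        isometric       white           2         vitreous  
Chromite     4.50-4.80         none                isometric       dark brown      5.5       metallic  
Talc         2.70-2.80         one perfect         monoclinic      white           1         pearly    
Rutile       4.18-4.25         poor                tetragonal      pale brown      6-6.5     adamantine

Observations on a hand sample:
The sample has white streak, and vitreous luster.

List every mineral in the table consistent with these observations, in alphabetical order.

Apatite, Biotite, Calcite, Dolomite, Halite, Staurolite, Sylvite, Topaz

White streak — narrows the field to Halite, Apatite, Dolomite, Biotite, Topaz, Calcite, Zircon, Staurolite, Sylvite, Talc.
Vitreous luster is inconsistent with Zircon, Talc.
The minerals that satisfy all observations are Apatite, Biotite, Calcite, Dolomite, Halite, Staurolite, Sylvite, Topaz.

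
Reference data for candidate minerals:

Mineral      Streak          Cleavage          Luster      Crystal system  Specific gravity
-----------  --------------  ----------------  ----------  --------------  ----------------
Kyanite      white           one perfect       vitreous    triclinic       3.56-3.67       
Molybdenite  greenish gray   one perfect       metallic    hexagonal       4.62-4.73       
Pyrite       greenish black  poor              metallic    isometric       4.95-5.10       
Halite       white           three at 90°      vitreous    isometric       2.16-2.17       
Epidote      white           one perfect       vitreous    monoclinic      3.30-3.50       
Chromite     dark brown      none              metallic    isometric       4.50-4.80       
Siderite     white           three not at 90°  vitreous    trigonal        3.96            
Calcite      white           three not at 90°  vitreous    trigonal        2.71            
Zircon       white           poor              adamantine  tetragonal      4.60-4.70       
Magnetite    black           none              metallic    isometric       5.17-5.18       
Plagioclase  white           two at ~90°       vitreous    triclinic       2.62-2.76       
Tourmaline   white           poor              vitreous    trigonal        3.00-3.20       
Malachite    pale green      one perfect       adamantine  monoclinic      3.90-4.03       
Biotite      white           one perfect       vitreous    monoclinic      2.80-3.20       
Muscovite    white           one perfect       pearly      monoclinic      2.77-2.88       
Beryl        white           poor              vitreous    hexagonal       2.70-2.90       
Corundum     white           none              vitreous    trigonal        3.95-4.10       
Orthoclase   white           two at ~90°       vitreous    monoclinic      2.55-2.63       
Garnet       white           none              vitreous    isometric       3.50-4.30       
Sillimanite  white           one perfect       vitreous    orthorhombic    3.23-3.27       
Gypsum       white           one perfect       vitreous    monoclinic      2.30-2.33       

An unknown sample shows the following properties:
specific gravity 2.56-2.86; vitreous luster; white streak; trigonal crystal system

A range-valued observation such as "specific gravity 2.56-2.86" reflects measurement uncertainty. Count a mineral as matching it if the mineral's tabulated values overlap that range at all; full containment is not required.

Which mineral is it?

Calcite

Specific gravity 2.56-2.86: only Calcite, Plagioclase, Biotite, Muscovite, Beryl, Orthoclase remain.
Vitreous luster rules out Muscovite.
White streak: consistent with all remaining minerals.
Trigonal crystal system: leaves Calcite.
Only Calcite satisfies all observations.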